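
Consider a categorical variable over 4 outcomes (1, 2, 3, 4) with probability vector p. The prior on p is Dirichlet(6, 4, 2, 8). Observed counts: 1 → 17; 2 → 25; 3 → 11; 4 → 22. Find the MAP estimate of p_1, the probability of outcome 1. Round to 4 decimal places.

The posterior is Dirichlet(αᵢ + nᵢ) = Dirichlet(23, 29, 13, 30).
For a Dirichlet(a₁,…,a_K) with all aᵢ > 1, the mode has j-th component (aⱼ − 1)/(Σaᵢ − K).
Here Σaᵢ = 95 and K = 4, so p_1 = (23 − 1)/(95 − 4) = 22/91 ≈ 0.2418.

MAP estimate: 0.2418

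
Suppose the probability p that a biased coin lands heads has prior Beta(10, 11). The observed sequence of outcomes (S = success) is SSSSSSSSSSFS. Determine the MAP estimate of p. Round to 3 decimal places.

Prior: Beta(10, 11).
Data: 11 successes in 12 trials (from the sequence). The binomial likelihood contributes p^11(1−p)^1, so the posterior is Beta(10+11, 11+1) = Beta(21, 12).
For Beta(a, b) with a, b > 1 the mode is (a−1)/(a+b−2) = 20/31 ≈ 0.645.

p̂_MAP = 0.645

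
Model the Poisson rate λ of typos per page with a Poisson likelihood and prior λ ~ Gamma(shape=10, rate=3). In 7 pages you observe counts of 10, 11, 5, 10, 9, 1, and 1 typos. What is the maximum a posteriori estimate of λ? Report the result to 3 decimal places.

λ̂_MAP = 5.600

Σxᵢ = 10+11+5+10+9+1+1 = 47, with n = 7.
Posterior ∝ λ^9e^(−3λ) · λ^47e^(−7λ) = λ^56e^(−10λ), i.e. Gamma(shape=57, rate=10).
The mode of a Gamma(a, b) with a ≥ 1 (shape–rate) is (a−1)/b = 56/10 ≈ 5.600.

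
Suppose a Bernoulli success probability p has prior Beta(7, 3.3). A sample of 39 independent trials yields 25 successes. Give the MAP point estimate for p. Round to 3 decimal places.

Prior: Beta(7, 3.3).
Data: 25 successes in 39 trials. The binomial likelihood contributes p^25(1−p)^14, so the posterior is Beta(7+25, 3.3+14) = Beta(32, 17.3).
For Beta(a, b) with a, b > 1 the mode is (a−1)/(a+b−2) = 31/47.3 ≈ 0.655.

p̂_MAP = 0.655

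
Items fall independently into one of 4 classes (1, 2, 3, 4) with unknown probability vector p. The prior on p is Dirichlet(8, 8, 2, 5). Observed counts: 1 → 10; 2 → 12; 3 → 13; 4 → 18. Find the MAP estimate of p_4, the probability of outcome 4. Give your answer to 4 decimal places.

The posterior is Dirichlet(αᵢ + nᵢ) = Dirichlet(18, 20, 15, 23).
For a Dirichlet(a₁,…,a_K) with all aᵢ > 1, the mode has j-th component (aⱼ − 1)/(Σaᵢ − K).
Here Σaᵢ = 76 and K = 4, so p_4 = (23 − 1)/(76 − 4) = 22/72 ≈ 0.3056.

MAP estimate: 0.3056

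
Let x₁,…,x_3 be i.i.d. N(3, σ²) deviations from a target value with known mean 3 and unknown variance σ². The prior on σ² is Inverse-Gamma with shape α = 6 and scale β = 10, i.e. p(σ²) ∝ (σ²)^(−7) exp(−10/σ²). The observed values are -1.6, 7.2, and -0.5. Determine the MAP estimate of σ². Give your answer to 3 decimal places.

Sum of squared deviations about the known mean: SS = (-1.6−3)² + (7.2−3)² + (-0.5−3)² = 51.05.
The Normal likelihood contributes (σ²)^(−n/2) exp(−SS/(2σ²)), so the posterior is Inverse-Gamma(α + n/2, β + SS/2) = Inverse-Gamma(7.5, 35.525).
The mode of Inverse-Gamma(a, b) is b/(a+1) = 35.525/8.5 ≈ 4.179.

σ̂²_MAP = 4.179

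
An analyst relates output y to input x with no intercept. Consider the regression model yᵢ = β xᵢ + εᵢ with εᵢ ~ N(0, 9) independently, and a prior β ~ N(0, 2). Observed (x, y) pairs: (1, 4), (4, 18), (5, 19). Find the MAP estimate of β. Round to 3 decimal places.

β̂_MAP = 3.677

log p(β | y) = −Σ(yᵢ − βxᵢ)²/(2·9) − β²/(2·2) + const.
Setting the derivative to zero: Σxᵢ(yᵢ − βxᵢ)/9 − β/2 = 0, so β = Σxᵢyᵢ / (Σxᵢ² + σ²/τ²).
Σxᵢyᵢ = 1·4 + 4·18 + 5·19 = 171; Σxᵢ² = 42; σ²/τ² = 4.5.
β̂_MAP = 171 / (42 + 4.5) = 171/46.5 ≈ 3.677.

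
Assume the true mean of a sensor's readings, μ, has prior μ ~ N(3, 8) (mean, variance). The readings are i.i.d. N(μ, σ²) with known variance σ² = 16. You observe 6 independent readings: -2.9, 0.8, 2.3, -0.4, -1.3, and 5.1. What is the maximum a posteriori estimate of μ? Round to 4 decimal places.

n = 6; x̄ = ((-2.9) + 0.8 + 2.3 + (-0.4) + (-1.3) + 5.1)/6 = 3.6/6 = 0.6.
For a Normal prior and Normal likelihood with known variance, the posterior is Normal; its mode equals its mean, the precision-weighted average.
Prior precision 1/σ₀² = 1/8 = 0.125; data precision n/σ² = 6/16 = 0.375.
μ̂ = (0.125·3 + 0.375·0.6) / (0.125 + 0.375) = 0.6/0.5 = 1.2000.

μ̂_MAP = 1.2000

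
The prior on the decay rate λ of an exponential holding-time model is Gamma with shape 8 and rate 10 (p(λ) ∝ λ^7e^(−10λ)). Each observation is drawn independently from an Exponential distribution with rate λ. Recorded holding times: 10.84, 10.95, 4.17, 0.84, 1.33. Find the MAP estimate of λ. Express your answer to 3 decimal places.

λ̂_MAP = 0.315

The Exponential(rate=λ) likelihood is ∝ λ^n e^(−λΣtᵢ). Here n = 5 and Σtᵢ = 10.84 + 10.95 + 4.17 + 0.84 + 1.33 = 28.13.
Posterior ∝ λ^7e^(−10λ) · λ^5e^(−28.13λ) = λ^12e^(−38.13λ), i.e. Gamma(13, 38.13).
Mode = (a−1)/b = 12/38.13 ≈ 0.315.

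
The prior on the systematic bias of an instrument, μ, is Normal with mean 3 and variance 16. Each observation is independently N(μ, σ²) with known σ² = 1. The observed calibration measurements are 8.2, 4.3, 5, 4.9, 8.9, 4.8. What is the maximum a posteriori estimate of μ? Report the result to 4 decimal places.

μ̂_MAP = 5.9856

n = 6; x̄ = (8.2 + 4.3 + 5 + 4.9 + 8.9 + 4.8)/6 = 36.1/6 = 361/60 ≈ 6.0167.
For a Normal prior and Normal likelihood with known variance, the posterior is Normal; its mode equals its mean, the precision-weighted average.
Prior precision 1/σ₀² = 1/16 = 0.0625; data precision n/σ² = 6/1 = 6.
μ̂ = (0.0625·3 + 6·(361/60)) / (0.0625 + 6) = 36.2875/6.0625 = 2903/485 ≈ 5.9856.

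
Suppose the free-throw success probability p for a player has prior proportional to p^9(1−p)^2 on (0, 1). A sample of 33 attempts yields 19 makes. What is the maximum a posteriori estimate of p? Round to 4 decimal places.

p̂_MAP = 0.6364

The prior density ∝ p^9(1−p)^2 is the kernel of Beta(10, 3).
Data: 19 successes in 33 trials. The binomial likelihood contributes p^19(1−p)^14, so the posterior is Beta(10+19, 3+14) = Beta(29, 17).
For Beta(a, b) with a, b > 1 the mode is (a−1)/(a+b−2) = 28/44 ≈ 0.6364.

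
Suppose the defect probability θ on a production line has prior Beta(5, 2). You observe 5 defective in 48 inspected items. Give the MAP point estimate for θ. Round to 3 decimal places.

θ̂_MAP = 0.170

Prior: Beta(5, 2).
Data: 5 successes in 48 trials. The binomial likelihood contributes θ^5(1−θ)^43, so the posterior is Beta(5+5, 2+43) = Beta(10, 45).
For Beta(a, b) with a, b > 1 the mode is (a−1)/(a+b−2) = 9/53 ≈ 0.170.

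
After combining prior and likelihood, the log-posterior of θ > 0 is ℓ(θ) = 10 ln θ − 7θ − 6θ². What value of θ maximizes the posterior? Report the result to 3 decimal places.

ℓ'(θ) = 10/θ − 7 − 12θ. Setting this to zero and multiplying by θ: 12θ² + 7θ − 10 = 0.
θ = (−7 + √(7² + 4·12·10)) / (2·12) = (−7 + √529) / 24 = (−7 + 23)/24 = 2/3.
ℓ''(θ) = −10/θ² − 12 < 0, confirming a maximum.

θ̂_MAP = 0.667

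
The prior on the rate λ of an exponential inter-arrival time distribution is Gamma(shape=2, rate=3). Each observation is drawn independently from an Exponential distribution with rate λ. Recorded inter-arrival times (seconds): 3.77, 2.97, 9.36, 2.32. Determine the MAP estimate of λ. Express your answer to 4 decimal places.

λ̂_MAP = 0.2334

The Exponential(rate=λ) likelihood is ∝ λ^n e^(−λΣtᵢ). Here n = 4 and Σtᵢ = 3.77 + 2.97 + 9.36 + 2.32 = 18.42.
Posterior ∝ λe^(−3λ) · λ^4e^(−18.42λ) = λ^5e^(−21.42λ), i.e. Gamma(6, 21.42).
Mode = (a−1)/b = 5/21.42 ≈ 0.2334.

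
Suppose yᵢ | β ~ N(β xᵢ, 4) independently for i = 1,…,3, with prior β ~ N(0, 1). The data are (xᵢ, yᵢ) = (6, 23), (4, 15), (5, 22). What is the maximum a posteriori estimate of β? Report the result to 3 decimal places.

log p(β | y) = −Σ(yᵢ − βxᵢ)²/(2·4) − β²/(2·1) + const.
Setting the derivative to zero: Σxᵢ(yᵢ − βxᵢ)/4 − β/1 = 0, so β = Σxᵢyᵢ / (Σxᵢ² + σ²/τ²).
Σxᵢyᵢ = 6·23 + 4·15 + 5·22 = 308; Σxᵢ² = 77; σ²/τ² = 4.
β̂_MAP = 308 / (77 + 4) = 308/81 ≈ 3.802.

β̂_MAP = 3.802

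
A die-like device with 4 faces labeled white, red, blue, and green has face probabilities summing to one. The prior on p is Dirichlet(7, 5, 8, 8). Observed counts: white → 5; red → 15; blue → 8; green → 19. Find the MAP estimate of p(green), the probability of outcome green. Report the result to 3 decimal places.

MAP estimate of p(green) = 0.366

The posterior is Dirichlet(αᵢ + nᵢ) = Dirichlet(12, 20, 16, 27).
For a Dirichlet(a₁,…,a_K) with all aᵢ > 1, the mode has j-th component (aⱼ − 1)/(Σaᵢ − K).
Here Σaᵢ = 75 and K = 4, so p(green) = (27 − 1)/(75 − 4) = 26/71 ≈ 0.366.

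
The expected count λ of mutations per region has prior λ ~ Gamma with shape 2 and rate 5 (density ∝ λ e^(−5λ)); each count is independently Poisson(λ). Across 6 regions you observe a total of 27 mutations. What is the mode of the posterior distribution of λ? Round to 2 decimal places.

Σxᵢ = 27, n = 6.
Posterior ∝ λe^(−5λ) · λ^27e^(−6λ) = λ^28e^(−11λ), i.e. Gamma(shape=29, rate=11).
The mode of a Gamma(a, b) with a ≥ 1 (shape–rate) is (a−1)/b = 28/11 ≈ 2.55.

λ̂_MAP = 2.55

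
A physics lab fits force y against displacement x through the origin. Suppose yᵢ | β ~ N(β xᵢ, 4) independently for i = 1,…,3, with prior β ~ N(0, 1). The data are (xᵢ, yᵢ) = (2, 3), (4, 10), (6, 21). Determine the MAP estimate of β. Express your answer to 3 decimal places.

log p(β | y) = −Σ(yᵢ − βxᵢ)²/(2·4) − β²/(2·1) + const.
Setting the derivative to zero: Σxᵢ(yᵢ − βxᵢ)/4 − β/1 = 0, so β = Σxᵢyᵢ / (Σxᵢ² + σ²/τ²).
Σxᵢyᵢ = 2·3 + 4·10 + 6·21 = 172; Σxᵢ² = 56; σ²/τ² = 4.
β̂_MAP = 172 / (56 + 4) = 172/60 ≈ 2.867.

β̂_MAP = 2.867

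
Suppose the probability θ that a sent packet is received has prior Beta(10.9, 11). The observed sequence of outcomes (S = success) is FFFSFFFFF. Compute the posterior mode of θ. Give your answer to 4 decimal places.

Prior: Beta(10.9, 11).
Data: 1 success in 9 trials (from the sequence). The binomial likelihood contributes θ(1−θ)^8, so the posterior is Beta(10.9+1, 11+8) = Beta(11.9, 19).
For Beta(a, b) with a, b > 1 the mode is (a−1)/(a+b−2) = 10.9/28.9 ≈ 0.3772.

θ̂_MAP = 0.3772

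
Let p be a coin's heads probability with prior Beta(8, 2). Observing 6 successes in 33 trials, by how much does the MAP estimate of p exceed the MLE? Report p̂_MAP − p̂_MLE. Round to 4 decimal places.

Posterior is Beta(14, 29); MAP = (14−1)/(43−2) = 13/41 ≈ 0.31707.
MLE ignores the prior: p̂_MLE = k/n = 6/33 ≈ 0.18182.
Difference = 13/41 − 6/33 = 61/451 ≈ 0.1353.

MAP − MLE = 0.1353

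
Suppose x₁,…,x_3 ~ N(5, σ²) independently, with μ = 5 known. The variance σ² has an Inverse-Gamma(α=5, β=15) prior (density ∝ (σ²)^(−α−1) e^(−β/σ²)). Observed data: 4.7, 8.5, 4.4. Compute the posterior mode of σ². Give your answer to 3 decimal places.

σ̂²_MAP = 2.847

Sum of squared deviations about the known mean: SS = (4.7−5)² + (8.5−5)² + (4.4−5)² = 12.7.
The Normal likelihood contributes (σ²)^(−n/2) exp(−SS/(2σ²)), so the posterior is Inverse-Gamma(α + n/2, β + SS/2) = Inverse-Gamma(6.5, 21.35).
The mode of Inverse-Gamma(a, b) is b/(a+1) = 21.35/7.5 ≈ 2.847.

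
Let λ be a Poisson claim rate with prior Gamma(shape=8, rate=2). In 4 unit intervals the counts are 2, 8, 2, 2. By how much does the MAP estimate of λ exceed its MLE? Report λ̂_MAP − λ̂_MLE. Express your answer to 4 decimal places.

MAP − MLE = 0.0000

Σxᵢ = 14. Posterior is Gamma(22, 6); MAP = (22−1)/6 = 21/6 ≈ 3.50000.
MLE = x̄ = 14/4 ≈ 3.50000.
Difference = 21/6 − 14/4 = 0 ≈ 0.0000.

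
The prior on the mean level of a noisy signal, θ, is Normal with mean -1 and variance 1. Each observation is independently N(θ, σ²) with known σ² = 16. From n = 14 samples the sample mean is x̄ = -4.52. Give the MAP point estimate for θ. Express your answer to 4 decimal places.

n = 14, x̄ = -4.52.
For a Normal prior and Normal likelihood with known variance, the posterior is Normal; its mode equals its mean, the precision-weighted average.
Prior precision 1/σ₀² = 1/1 = 1; data precision n/σ² = 14/16 = 0.875.
θ̂ = (1·(-1) + 0.875·(-4.52)) / (1 + 0.875) = (-4.955)/1.875 = -991/375 ≈ -2.6427.

θ̂_MAP = -2.6427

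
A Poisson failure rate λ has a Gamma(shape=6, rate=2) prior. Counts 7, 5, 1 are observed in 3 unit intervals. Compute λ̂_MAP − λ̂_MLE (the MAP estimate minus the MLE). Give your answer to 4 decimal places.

Σxᵢ = 13. Posterior is Gamma(19, 5); MAP = (19−1)/5 = 18/5 ≈ 3.60000.
MLE = x̄ = 13/3 ≈ 4.33333.
Difference = 18/5 − 13/3 = -11/15 ≈ -0.7333.

MAP − MLE = -0.7333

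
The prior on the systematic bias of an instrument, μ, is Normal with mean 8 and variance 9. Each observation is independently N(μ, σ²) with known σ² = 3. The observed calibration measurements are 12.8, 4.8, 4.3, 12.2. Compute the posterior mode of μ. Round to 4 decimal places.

n = 4; x̄ = (12.8 + 4.8 + 4.3 + 12.2)/4 = 34.1/4 = 8.525.
For a Normal prior and Normal likelihood with known variance, the posterior is Normal; its mode equals its mean, the precision-weighted average.
Prior precision 1/σ₀² = 1/9; data precision n/σ² = 4/3.
μ̂ = ((1/9)·8 + (4/3)·8.525) / (1/9 + 4/3) = (1103/90)/(13/9) = 1103/130 ≈ 8.4846.

μ̂_MAP = 8.4846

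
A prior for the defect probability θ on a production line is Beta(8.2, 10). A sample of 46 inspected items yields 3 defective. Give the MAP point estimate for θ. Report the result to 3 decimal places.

Prior: Beta(8.2, 10).
Data: 3 successes in 46 trials. The binomial likelihood contributes θ^3(1−θ)^43, so the posterior is Beta(8.2+3, 10+43) = Beta(11.2, 53).
For Beta(a, b) with a, b > 1 the mode is (a−1)/(a+b−2) = 10.2/62.2 ≈ 0.164.

θ̂_MAP = 0.164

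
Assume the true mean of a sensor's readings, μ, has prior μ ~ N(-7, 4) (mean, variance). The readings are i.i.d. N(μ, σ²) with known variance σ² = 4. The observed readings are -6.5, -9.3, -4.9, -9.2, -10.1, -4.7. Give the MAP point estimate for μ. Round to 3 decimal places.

n = 6; x̄ = ((-6.5) + (-9.3) + (-4.9) + (-9.2) + (-10.1) + (-4.7))/6 = -44.7/6 = -7.45.
For a Normal prior and Normal likelihood with known variance, the posterior is Normal; its mode equals its mean, the precision-weighted average.
Prior precision 1/σ₀² = 1/4 = 0.25; data precision n/σ² = 6/4 = 1.5.
μ̂ = (0.25·(-7) + 1.5·(-7.45)) / (0.25 + 1.5) = (-12.925)/1.75 = -517/70 ≈ -7.386.

μ̂_MAP = -7.386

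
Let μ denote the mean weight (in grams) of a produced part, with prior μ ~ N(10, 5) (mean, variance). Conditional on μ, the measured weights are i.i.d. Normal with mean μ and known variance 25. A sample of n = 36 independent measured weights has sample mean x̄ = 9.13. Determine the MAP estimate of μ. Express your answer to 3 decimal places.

μ̂_MAP = 9.236

n = 36, x̄ = 9.13.
For a Normal prior and Normal likelihood with known variance, the posterior is Normal; its mode equals its mean, the precision-weighted average.
Prior precision 1/σ₀² = 1/5 = 0.2; data precision n/σ² = 36/25 = 1.44.
μ̂ = (0.2·10 + 1.44·9.13) / (0.2 + 1.44) = 15.1472/1.64 = 9467/1025 ≈ 9.236.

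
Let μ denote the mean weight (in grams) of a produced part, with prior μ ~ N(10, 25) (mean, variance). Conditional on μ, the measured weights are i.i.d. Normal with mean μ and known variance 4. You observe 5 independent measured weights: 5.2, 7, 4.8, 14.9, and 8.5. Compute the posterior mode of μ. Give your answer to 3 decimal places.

n = 5; x̄ = (5.2 + 7 + 4.8 + 14.9 + 8.5)/5 = 40.4/5 = 8.08.
For a Normal prior and Normal likelihood with known variance, the posterior is Normal; its mode equals its mean, the precision-weighted average.
Prior precision 1/σ₀² = 1/25 = 0.04; data precision n/σ² = 5/4 = 1.25.
μ̂ = (0.04·10 + 1.25·8.08) / (0.04 + 1.25) = 10.5/1.29 = 350/43 ≈ 8.140.

μ̂_MAP = 8.140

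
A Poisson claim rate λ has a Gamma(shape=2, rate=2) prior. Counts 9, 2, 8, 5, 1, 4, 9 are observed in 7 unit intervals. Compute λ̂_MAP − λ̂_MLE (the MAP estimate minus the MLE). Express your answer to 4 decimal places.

MAP − MLE = -1.0952

Σxᵢ = 38. Posterior is Gamma(40, 9); MAP = (40−1)/9 = 39/9 ≈ 4.33333.
MLE = x̄ = 38/7 ≈ 5.42857.
Difference = 39/9 − 38/7 = -23/21 ≈ -1.0952.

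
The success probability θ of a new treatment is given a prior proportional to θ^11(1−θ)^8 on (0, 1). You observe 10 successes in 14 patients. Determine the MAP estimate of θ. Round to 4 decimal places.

The prior density ∝ θ^11(1−θ)^8 is the kernel of Beta(12, 9).
Data: 10 successes in 14 trials. The binomial likelihood contributes θ^10(1−θ)^4, so the posterior is Beta(12+10, 9+4) = Beta(22, 13).
For Beta(a, b) with a, b > 1 the mode is (a−1)/(a+b−2) = 21/33 ≈ 0.6364.

θ̂_MAP = 0.6364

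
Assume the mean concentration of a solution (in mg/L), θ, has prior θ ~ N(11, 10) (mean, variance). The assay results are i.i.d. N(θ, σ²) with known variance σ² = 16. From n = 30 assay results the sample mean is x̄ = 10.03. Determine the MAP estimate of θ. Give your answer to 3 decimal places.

θ̂_MAP = 10.079

n = 30, x̄ = 10.03.
For a Normal prior and Normal likelihood with known variance, the posterior is Normal; its mode equals its mean, the precision-weighted average.
Prior precision 1/σ₀² = 1/10 = 0.1; data precision n/σ² = 30/16 = 1.875.
θ̂ = (0.1·11 + 1.875·10.03) / (0.1 + 1.875) = 19.90625/1.975 = 3185/316 ≈ 10.079.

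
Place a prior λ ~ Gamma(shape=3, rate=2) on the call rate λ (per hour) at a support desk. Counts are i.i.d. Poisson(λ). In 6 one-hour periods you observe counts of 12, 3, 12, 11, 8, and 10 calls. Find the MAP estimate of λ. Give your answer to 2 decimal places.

Σxᵢ = 12+3+12+11+8+10 = 56, with n = 6.
Posterior ∝ λ^2e^(−2λ) · λ^56e^(−6λ) = λ^58e^(−8λ), i.e. Gamma(shape=59, rate=8).
The mode of a Gamma(a, b) with a ≥ 1 (shape–rate) is (a−1)/b = 58/8 ≈ 7.25.

λ̂_MAP = 7.25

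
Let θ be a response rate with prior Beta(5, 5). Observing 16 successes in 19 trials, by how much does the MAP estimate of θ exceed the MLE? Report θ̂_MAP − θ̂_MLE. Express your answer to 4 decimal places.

Posterior is Beta(21, 8); MAP = (21−1)/(29−2) = 20/27 ≈ 0.74074.
MLE ignores the prior: θ̂_MLE = k/n = 16/19 ≈ 0.84211.
Difference = 20/27 − 16/19 = -52/513 ≈ -0.1014.

MAP − MLE = -0.1014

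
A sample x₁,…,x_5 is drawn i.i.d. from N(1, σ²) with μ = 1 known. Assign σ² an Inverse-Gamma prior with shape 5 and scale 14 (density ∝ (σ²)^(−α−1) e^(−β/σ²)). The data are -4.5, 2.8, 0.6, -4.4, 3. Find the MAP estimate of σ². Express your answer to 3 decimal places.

Sum of squared deviations about the known mean: SS = (-4.5−1)² + (2.8−1)² + (0.6−1)² + (-4.4−1)² + (3−1)² = 66.81.
The Normal likelihood contributes (σ²)^(−n/2) exp(−SS/(2σ²)), so the posterior is Inverse-Gamma(α + n/2, β + SS/2) = Inverse-Gamma(7.5, 47.405).
The mode of Inverse-Gamma(a, b) is b/(a+1) = 47.405/8.5 ≈ 5.577.

σ̂²_MAP = 5.577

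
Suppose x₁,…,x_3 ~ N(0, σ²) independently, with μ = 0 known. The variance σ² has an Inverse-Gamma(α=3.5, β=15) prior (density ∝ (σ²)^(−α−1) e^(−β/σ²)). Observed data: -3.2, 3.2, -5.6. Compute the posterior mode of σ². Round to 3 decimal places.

σ̂²_MAP = 6.820

Sum of squared deviations about the known mean: SS = (-3.2−0)² + (3.2−0)² + (-5.6−0)² = 51.84.
The Normal likelihood contributes (σ²)^(−n/2) exp(−SS/(2σ²)), so the posterior is Inverse-Gamma(α + n/2, β + SS/2) = Inverse-Gamma(5, 40.92).
The mode of Inverse-Gamma(a, b) is b/(a+1) = 40.92/6 ≈ 6.820.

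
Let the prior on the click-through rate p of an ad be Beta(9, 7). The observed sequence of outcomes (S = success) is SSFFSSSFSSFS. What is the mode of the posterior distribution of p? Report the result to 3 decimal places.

Prior: Beta(9, 7).
Data: 8 successes in 12 trials (from the sequence). The binomial likelihood contributes p^8(1−p)^4, so the posterior is Beta(9+8, 7+4) = Beta(17, 11).
For Beta(a, b) with a, b > 1 the mode is (a−1)/(a+b−2) = 16/26 ≈ 0.615.

p̂_MAP = 0.615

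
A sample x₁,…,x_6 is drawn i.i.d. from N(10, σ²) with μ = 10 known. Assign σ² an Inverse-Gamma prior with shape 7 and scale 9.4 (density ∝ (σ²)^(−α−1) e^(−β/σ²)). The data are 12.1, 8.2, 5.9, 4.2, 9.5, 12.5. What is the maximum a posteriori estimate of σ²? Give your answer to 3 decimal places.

σ̂²_MAP = 3.791

Sum of squared deviations about the known mean: SS = (12.1−10)² + (8.2−10)² + (5.9−10)² + (4.2−10)² + (9.5−10)² + (12.5−10)² = 64.6.
The Normal likelihood contributes (σ²)^(−n/2) exp(−SS/(2σ²)), so the posterior is Inverse-Gamma(α + n/2, β + SS/2) = Inverse-Gamma(10, 41.7).
The mode of Inverse-Gamma(a, b) is b/(a+1) = 41.7/11 ≈ 3.791.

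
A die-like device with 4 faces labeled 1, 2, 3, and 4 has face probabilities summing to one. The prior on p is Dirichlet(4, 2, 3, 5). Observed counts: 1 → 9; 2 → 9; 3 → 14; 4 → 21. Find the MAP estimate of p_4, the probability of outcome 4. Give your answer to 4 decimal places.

MAP estimate: 0.3968

The posterior is Dirichlet(αᵢ + nᵢ) = Dirichlet(13, 11, 17, 26).
For a Dirichlet(a₁,…,a_K) with all aᵢ > 1, the mode has j-th component (aⱼ − 1)/(Σaᵢ − K).
Here Σaᵢ = 67 and K = 4, so p_4 = (26 − 1)/(67 − 4) = 25/63 ≈ 0.3968.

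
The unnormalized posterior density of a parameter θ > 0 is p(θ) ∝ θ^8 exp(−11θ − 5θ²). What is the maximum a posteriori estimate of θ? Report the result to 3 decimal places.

θ̂_MAP = 0.500

ℓ'(θ) = 8/θ − 11 − 10θ. Setting this to zero and multiplying by θ: 10θ² + 11θ − 8 = 0.
θ = (−11 + √(11² + 4·10·8)) / (2·10) = (−11 + √441) / 20 = (−11 + 21)/20 = 1/2.
ℓ''(θ) = −8/θ² − 10 < 0, confirming a maximum.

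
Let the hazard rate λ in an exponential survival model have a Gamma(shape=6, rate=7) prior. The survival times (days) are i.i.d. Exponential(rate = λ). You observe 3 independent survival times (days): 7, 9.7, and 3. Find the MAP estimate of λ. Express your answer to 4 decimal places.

λ̂_MAP = 0.2996

The Exponential(rate=λ) likelihood is ∝ λ^n e^(−λΣtᵢ). Here n = 3 and Σtᵢ = 7 + 9.7 + 3 = 19.7.
Posterior ∝ λ^5e^(−7λ) · λ^3e^(−19.7λ) = λ^8e^(−26.7λ), i.e. Gamma(9, 26.7).
Mode = (a−1)/b = 8/26.7 ≈ 0.2996.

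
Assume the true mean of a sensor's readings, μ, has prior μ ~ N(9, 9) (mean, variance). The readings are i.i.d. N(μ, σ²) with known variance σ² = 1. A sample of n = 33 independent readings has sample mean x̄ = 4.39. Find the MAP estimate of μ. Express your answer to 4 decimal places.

μ̂_MAP = 4.4055

n = 33, x̄ = 4.39.
For a Normal prior and Normal likelihood with known variance, the posterior is Normal; its mode equals its mean, the precision-weighted average.
Prior precision 1/σ₀² = 1/9; data precision n/σ² = 33/1 = 33.
μ̂ = ((1/9)·9 + 33·4.39) / (1/9 + 33) = 145.87/(298/9) = 131283/29800 ≈ 4.4055.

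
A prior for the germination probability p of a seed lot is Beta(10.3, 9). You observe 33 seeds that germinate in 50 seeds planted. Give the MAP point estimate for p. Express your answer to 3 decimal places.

Prior: Beta(10.3, 9).
Data: 33 successes in 50 trials. The binomial likelihood contributes p^33(1−p)^17, so the posterior is Beta(10.3+33, 9+17) = Beta(43.3, 26).
For Beta(a, b) with a, b > 1 the mode is (a−1)/(a+b−2) = 42.3/67.3 ≈ 0.629.

p̂_MAP = 0.629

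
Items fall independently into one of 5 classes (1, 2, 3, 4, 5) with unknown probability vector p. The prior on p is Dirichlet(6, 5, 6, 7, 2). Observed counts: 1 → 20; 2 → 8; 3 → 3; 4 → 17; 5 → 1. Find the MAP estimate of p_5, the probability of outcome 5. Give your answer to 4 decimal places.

MAP estimate: 0.0286

The posterior is Dirichlet(αᵢ + nᵢ) = Dirichlet(26, 13, 9, 24, 3).
For a Dirichlet(a₁,…,a_K) with all aᵢ > 1, the mode has j-th component (aⱼ − 1)/(Σaᵢ − K).
Here Σaᵢ = 75 and K = 5, so p_5 = (3 − 1)/(75 − 5) = 2/70 ≈ 0.0286.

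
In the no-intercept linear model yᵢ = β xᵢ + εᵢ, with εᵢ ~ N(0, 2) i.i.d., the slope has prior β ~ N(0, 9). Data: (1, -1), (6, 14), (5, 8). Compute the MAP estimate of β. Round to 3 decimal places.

β̂_MAP = 1.977

log p(β | y) = −Σ(yᵢ − βxᵢ)²/(2·2) − β²/(2·9) + const.
Setting the derivative to zero: Σxᵢ(yᵢ − βxᵢ)/2 − β/9 = 0, so β = Σxᵢyᵢ / (Σxᵢ² + σ²/τ²).
Σxᵢyᵢ = 1·(-1) + 6·14 + 5·8 = 123; Σxᵢ² = 62; σ²/τ² = 2/9.
β̂_MAP = 123 / (62 + 2/9) = 123/(560/9) = 1107/560 ≈ 1.977.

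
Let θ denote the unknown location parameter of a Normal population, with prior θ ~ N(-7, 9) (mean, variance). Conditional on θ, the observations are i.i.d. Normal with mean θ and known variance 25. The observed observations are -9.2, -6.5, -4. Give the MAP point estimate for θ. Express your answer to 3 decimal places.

θ̂_MAP = -6.775

n = 3; x̄ = ((-9.2) + (-6.5) + (-4))/3 = -19.7/3 = -197/30 ≈ -6.5667.
For a Normal prior and Normal likelihood with known variance, the posterior is Normal; its mode equals its mean, the precision-weighted average.
Prior precision 1/σ₀² = 1/9; data precision n/σ² = 3/25 = 0.12.
θ̂ = ((1/9)·(-7) + 0.12·(-197/30)) / (1/9 + 0.12) = (-3523/2250)/(52/225) = -6.775.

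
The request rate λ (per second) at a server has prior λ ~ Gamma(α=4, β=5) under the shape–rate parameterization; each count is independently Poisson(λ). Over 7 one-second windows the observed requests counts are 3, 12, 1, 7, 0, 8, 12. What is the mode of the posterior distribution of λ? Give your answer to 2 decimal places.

λ̂_MAP = 3.83

Σxᵢ = 3+12+1+7+0+8+12 = 43, with n = 7.
Posterior ∝ λ^3e^(−5λ) · λ^43e^(−7λ) = λ^46e^(−12λ), i.e. Gamma(shape=47, rate=12).
The mode of a Gamma(a, b) with a ≥ 1 (shape–rate) is (a−1)/b = 46/12 ≈ 3.83.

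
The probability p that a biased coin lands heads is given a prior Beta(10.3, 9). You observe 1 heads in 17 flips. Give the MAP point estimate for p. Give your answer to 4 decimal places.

Prior: Beta(10.3, 9).
Data: 1 success in 17 trials. The binomial likelihood contributes p(1−p)^16, so the posterior is Beta(10.3+1, 9+16) = Beta(11.3, 25).
For Beta(a, b) with a, b > 1 the mode is (a−1)/(a+b−2) = 10.3/34.3 ≈ 0.3003.

p̂_MAP = 0.3003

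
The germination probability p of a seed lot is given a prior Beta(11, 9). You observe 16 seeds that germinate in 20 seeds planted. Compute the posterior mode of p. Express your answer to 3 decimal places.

Prior: Beta(11, 9).
Data: 16 successes in 20 trials. The binomial likelihood contributes p^16(1−p)^4, so the posterior is Beta(11+16, 9+4) = Beta(27, 13).
For Beta(a, b) with a, b > 1 the mode is (a−1)/(a+b−2) = 26/38 ≈ 0.684.

p̂_MAP = 0.684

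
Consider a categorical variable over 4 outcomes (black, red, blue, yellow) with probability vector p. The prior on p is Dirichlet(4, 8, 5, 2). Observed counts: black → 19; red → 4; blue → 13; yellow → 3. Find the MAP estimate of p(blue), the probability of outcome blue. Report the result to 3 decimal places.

The posterior is Dirichlet(αᵢ + nᵢ) = Dirichlet(23, 12, 18, 5).
For a Dirichlet(a₁,…,a_K) with all aᵢ > 1, the mode has j-th component (aⱼ − 1)/(Σaᵢ − K).
Here Σaᵢ = 58 and K = 4, so p(blue) = (18 − 1)/(58 − 4) = 17/54 ≈ 0.315.

MAP estimate of p(blue) = 0.315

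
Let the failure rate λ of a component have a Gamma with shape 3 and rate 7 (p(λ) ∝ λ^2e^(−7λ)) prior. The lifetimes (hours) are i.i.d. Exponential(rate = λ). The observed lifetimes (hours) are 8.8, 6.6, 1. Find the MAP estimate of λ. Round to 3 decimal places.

λ̂_MAP = 0.214

The Exponential(rate=λ) likelihood is ∝ λ^n e^(−λΣtᵢ). Here n = 3 and Σtᵢ = 8.8 + 6.6 + 1 = 16.4.
Posterior ∝ λ^2e^(−7λ) · λ^3e^(−16.4λ) = λ^5e^(−23.4λ), i.e. Gamma(6, 23.4).
Mode = (a−1)/b = 5/23.4 ≈ 0.214.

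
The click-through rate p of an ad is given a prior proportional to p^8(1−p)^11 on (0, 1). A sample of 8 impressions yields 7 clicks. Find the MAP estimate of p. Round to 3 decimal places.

The prior density ∝ p^8(1−p)^11 is the kernel of Beta(9, 12).
Data: 7 successes in 8 trials. The binomial likelihood contributes p^7(1−p)^1, so the posterior is Beta(9+7, 12+1) = Beta(16, 13).
For Beta(a, b) with a, b > 1 the mode is (a−1)/(a+b−2) = 15/27 ≈ 0.556.

p̂_MAP = 0.556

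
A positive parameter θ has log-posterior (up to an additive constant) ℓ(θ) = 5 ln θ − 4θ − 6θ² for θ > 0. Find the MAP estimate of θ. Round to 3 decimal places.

θ̂_MAP = 0.500

ℓ'(θ) = 5/θ − 4 − 12θ. Setting this to zero and multiplying by θ: 12θ² + 4θ − 5 = 0.
θ = (−4 + √(4² + 4·12·5)) / (2·12) = (−4 + √256) / 24 = (−4 + 16)/24 = 1/2.
ℓ''(θ) = −5/θ² − 12 < 0, confirming a maximum.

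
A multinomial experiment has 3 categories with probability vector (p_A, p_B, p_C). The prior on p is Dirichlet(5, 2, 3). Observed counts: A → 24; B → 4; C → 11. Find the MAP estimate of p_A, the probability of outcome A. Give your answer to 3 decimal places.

MAP estimate of p_A = 0.609

The posterior is Dirichlet(αᵢ + nᵢ) = Dirichlet(29, 6, 14).
For a Dirichlet(a₁,…,a_K) with all aᵢ > 1, the mode has j-th component (aⱼ − 1)/(Σaᵢ − K).
Here Σaᵢ = 49 and K = 3, so p_A = (29 − 1)/(49 − 3) = 28/46 ≈ 0.609.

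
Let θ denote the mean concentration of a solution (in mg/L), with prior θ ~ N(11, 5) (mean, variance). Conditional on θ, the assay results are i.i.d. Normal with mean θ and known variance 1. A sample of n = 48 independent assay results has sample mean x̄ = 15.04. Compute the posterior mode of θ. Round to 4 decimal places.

n = 48, x̄ = 15.04.
For a Normal prior and Normal likelihood with known variance, the posterior is Normal; its mode equals its mean, the precision-weighted average.
Prior precision 1/σ₀² = 1/5 = 0.2; data precision n/σ² = 48/1 = 48.
θ̂ = (0.2·11 + 48·15.04) / (0.2 + 48) = 724.12/48.2 = 18103/1205 ≈ 15.0232.

θ̂_MAP = 15.0232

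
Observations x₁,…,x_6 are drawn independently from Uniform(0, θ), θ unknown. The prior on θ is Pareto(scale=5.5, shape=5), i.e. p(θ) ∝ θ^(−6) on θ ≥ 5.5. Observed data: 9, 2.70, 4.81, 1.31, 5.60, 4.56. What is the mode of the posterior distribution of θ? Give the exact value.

The Uniform(0, θ) likelihood is θ^(−n) for θ ≥ max(xᵢ), zero otherwise. Here max(xᵢ) = 9.
Posterior ∝ θ^(−6) · θ^(−6) = θ^(−12) on θ ≥ max(5.5, 9) = 9.
This density is strictly decreasing in θ, so the posterior mode lies at the lower boundary of the support.

θ̂_MAP = 9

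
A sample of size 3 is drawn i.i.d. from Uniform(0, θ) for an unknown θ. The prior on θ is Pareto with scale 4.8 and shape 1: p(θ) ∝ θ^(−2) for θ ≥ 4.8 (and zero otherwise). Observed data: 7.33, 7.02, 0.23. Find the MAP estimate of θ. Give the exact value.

The Uniform(0, θ) likelihood is θ^(−n) for θ ≥ max(xᵢ), zero otherwise. Here max(xᵢ) = 7.33.
Posterior ∝ θ^(−2) · θ^(−3) = θ^(−5) on θ ≥ max(4.8, 7.33) = 7.33.
This density is strictly decreasing in θ, so the posterior mode lies at the lower boundary of the support.

θ̂_MAP = 7.33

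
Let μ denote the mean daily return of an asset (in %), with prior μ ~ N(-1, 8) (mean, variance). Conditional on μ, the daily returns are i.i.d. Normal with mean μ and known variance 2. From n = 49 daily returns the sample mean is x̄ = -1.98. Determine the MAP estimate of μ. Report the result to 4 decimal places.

n = 49, x̄ = -1.98.
For a Normal prior and Normal likelihood with known variance, the posterior is Normal; its mode equals its mean, the precision-weighted average.
Prior precision 1/σ₀² = 1/8 = 0.125; data precision n/σ² = 49/2 = 24.5.
μ̂ = (0.125·(-1) + 24.5·(-1.98)) / (0.125 + 24.5) = (-48.635)/24.625 = -9727/4925 ≈ -1.9750.

μ̂_MAP = -1.9750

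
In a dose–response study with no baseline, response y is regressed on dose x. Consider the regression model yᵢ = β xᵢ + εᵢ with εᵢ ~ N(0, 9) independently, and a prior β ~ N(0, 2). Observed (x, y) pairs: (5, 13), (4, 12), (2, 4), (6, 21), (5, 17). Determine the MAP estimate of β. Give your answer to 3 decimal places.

log p(β | y) = −Σ(yᵢ − βxᵢ)²/(2·9) − β²/(2·2) + const.
Setting the derivative to zero: Σxᵢ(yᵢ − βxᵢ)/9 − β/2 = 0, so β = Σxᵢyᵢ / (Σxᵢ² + σ²/τ²).
Σxᵢyᵢ = 5·13 + 4·12 + 2·4 + 6·21 + 5·17 = 332; Σxᵢ² = 106; σ²/τ² = 4.5.
β̂_MAP = 332 / (106 + 4.5) = 332/110.5 ≈ 3.005.

β̂_MAP = 3.005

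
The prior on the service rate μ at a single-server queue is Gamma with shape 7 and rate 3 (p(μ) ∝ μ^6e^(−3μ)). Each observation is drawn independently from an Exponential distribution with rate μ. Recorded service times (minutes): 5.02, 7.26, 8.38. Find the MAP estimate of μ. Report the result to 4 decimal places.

The Exponential(rate=μ) likelihood is ∝ μ^n e^(−μΣtᵢ). Here n = 3 and Σtᵢ = 5.02 + 7.26 + 8.38 = 20.66.
Posterior ∝ μ^6e^(−3μ) · μ^3e^(−20.66μ) = μ^9e^(−23.66μ), i.e. Gamma(10, 23.66).
Mode = (a−1)/b = 9/23.66 ≈ 0.3804.

μ̂_MAP = 0.3804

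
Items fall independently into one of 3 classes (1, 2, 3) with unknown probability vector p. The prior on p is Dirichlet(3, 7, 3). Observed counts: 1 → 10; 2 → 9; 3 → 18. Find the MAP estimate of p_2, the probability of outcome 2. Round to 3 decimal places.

MAP estimate: 0.319

The posterior is Dirichlet(αᵢ + nᵢ) = Dirichlet(13, 16, 21).
For a Dirichlet(a₁,…,a_K) with all aᵢ > 1, the mode has j-th component (aⱼ − 1)/(Σaᵢ − K).
Here Σaᵢ = 50 and K = 3, so p_2 = (16 − 1)/(50 − 3) = 15/47 ≈ 0.319.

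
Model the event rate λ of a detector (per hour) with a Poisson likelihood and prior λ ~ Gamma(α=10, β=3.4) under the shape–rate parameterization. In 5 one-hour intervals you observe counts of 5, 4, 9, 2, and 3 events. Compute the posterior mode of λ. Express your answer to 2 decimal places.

λ̂_MAP = 3.81

Σxᵢ = 5+4+9+2+3 = 23, with n = 5.
Posterior ∝ λ^9e^(−3.4λ) · λ^23e^(−5λ) = λ^32e^(−8.4λ), i.e. Gamma(shape=33, rate=8.4).
The mode of a Gamma(a, b) with a ≥ 1 (shape–rate) is (a−1)/b = 32/8.4 ≈ 3.81.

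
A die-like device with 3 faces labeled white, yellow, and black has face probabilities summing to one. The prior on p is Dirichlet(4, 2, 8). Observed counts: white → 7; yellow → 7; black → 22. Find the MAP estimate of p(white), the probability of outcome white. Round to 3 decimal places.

The posterior is Dirichlet(αᵢ + nᵢ) = Dirichlet(11, 9, 30).
For a Dirichlet(a₁,…,a_K) with all aᵢ > 1, the mode has j-th component (aⱼ − 1)/(Σaᵢ − K).
Here Σaᵢ = 50 and K = 3, so p(white) = (11 − 1)/(50 − 3) = 10/47 ≈ 0.213.

MAP estimate of p(white) = 0.213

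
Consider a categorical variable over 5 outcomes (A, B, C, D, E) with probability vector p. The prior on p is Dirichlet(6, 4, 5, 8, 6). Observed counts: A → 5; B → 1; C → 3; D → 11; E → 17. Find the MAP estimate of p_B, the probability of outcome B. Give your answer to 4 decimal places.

The posterior is Dirichlet(αᵢ + nᵢ) = Dirichlet(11, 5, 8, 19, 23).
For a Dirichlet(a₁,…,a_K) with all aᵢ > 1, the mode has j-th component (aⱼ − 1)/(Σaᵢ − K).
Here Σaᵢ = 66 and K = 5, so p_B = (5 − 1)/(66 − 5) = 4/61 ≈ 0.0656.

MAP estimate of p_B = 0.0656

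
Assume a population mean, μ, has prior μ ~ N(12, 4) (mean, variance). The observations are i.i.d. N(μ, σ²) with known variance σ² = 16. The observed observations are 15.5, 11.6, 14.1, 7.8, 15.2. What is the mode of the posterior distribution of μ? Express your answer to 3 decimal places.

μ̂_MAP = 12.467

n = 5; x̄ = (15.5 + 11.6 + 14.1 + 7.8 + 15.2)/5 = 64.2/5 = 12.84.
For a Normal prior and Normal likelihood with known variance, the posterior is Normal; its mode equals its mean, the precision-weighted average.
Prior precision 1/σ₀² = 1/4 = 0.25; data precision n/σ² = 5/16 = 0.3125.
μ̂ = (0.25·12 + 0.3125·12.84) / (0.25 + 0.3125) = 7.0125/0.5625 = 187/15 ≈ 12.467.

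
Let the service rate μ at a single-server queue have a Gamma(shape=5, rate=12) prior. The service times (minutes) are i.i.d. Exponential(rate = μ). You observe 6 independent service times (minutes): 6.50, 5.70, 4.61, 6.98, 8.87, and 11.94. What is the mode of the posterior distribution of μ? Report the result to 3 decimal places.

μ̂_MAP = 0.177

The Exponential(rate=μ) likelihood is ∝ μ^n e^(−μΣtᵢ). Here n = 6 and Σtᵢ = 6.50 + 5.70 + 4.61 + 6.98 + 8.87 + 11.94 = 44.60.
Posterior ∝ μ^4e^(−12μ) · μ^6e^(−44.60μ) = μ^10e^(−56.60μ), i.e. Gamma(11, 56.60).
Mode = (a−1)/b = 10/56.60 ≈ 0.177.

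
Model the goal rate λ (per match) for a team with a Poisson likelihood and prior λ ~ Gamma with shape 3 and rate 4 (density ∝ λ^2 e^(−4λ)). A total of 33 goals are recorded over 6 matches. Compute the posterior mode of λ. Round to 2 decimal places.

Σxᵢ = 33, n = 6.
Posterior ∝ λ^2e^(−4λ) · λ^33e^(−6λ) = λ^35e^(−10λ), i.e. Gamma(shape=36, rate=10).
The mode of a Gamma(a, b) with a ≥ 1 (shape–rate) is (a−1)/b = 35/10 ≈ 3.50.

λ̂_MAP = 3.50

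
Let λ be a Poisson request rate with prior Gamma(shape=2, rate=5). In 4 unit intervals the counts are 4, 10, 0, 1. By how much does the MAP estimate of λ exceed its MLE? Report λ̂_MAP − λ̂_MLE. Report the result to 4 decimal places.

MAP − MLE = -1.9722

Σxᵢ = 15. Posterior is Gamma(17, 9); MAP = (17−1)/9 = 16/9 ≈ 1.77778.
MLE = x̄ = 15/4 ≈ 3.75000.
Difference = 16/9 − 15/4 = -71/36 ≈ -1.9722.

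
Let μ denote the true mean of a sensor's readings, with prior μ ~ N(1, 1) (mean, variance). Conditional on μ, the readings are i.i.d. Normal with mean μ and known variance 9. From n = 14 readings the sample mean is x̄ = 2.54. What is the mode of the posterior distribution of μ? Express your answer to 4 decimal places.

μ̂_MAP = 1.9374

n = 14, x̄ = 2.54.
For a Normal prior and Normal likelihood with known variance, the posterior is Normal; its mode equals its mean, the precision-weighted average.
Prior precision 1/σ₀² = 1/1 = 1; data precision n/σ² = 14/9.
μ̂ = (1·1 + (14/9)·2.54) / (1 + 14/9) = (1114/225)/(23/9) = 1114/575 ≈ 1.9374.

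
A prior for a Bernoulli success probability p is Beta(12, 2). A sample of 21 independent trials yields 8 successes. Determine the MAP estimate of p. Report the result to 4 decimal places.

p̂_MAP = 0.5758

Prior: Beta(12, 2).
Data: 8 successes in 21 trials. The binomial likelihood contributes p^8(1−p)^13, so the posterior is Beta(12+8, 2+13) = Beta(20, 15).
For Beta(a, b) with a, b > 1 the mode is (a−1)/(a+b−2) = 19/33 ≈ 0.5758.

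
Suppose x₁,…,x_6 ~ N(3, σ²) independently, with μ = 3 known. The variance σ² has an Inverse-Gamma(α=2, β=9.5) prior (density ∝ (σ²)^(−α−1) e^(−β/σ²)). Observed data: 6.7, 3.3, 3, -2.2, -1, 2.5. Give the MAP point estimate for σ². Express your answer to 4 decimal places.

σ̂²_MAP = 6.3392

Sum of squared deviations about the known mean: SS = (6.7−3)² + (3.3−3)² + (3−3)² + (-2.2−3)² + (-1−3)² + (2.5−3)² = 57.07.
The Normal likelihood contributes (σ²)^(−n/2) exp(−SS/(2σ²)), so the posterior is Inverse-Gamma(α + n/2, β + SS/2) = Inverse-Gamma(5, 38.035).
The mode of Inverse-Gamma(a, b) is b/(a+1) = 38.035/6 ≈ 6.3392.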